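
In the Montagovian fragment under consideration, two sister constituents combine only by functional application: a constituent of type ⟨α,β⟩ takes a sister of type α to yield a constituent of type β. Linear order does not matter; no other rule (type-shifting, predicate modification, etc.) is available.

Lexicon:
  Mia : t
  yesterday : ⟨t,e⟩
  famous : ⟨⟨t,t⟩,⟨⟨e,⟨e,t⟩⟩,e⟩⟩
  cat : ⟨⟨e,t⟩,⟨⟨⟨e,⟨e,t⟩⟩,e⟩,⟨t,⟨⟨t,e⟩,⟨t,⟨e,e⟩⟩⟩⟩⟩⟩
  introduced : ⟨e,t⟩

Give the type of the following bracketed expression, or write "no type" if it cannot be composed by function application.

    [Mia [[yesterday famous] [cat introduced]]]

no type

At [yesterday famous]: neither ⟨t,e⟩ nor ⟨⟨t,t⟩,⟨⟨e,⟨e,t⟩⟩,e⟩⟩ can take the other as argument; the node is ill-typed.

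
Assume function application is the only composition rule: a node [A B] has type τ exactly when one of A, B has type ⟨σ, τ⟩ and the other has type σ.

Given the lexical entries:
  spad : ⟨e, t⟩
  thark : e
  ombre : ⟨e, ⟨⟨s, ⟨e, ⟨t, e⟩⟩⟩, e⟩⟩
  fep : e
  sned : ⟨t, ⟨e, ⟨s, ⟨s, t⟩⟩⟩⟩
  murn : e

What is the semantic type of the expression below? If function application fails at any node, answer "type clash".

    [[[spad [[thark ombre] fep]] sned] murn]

type clash

[thark ombre]: functor ombre : ⟨e, ⟨⟨s, ⟨e, ⟨t, e⟩⟩⟩, e⟩⟩, argument thark : e; result ⟨⟨s, ⟨e, ⟨t, e⟩⟩⟩, e⟩.
[[thark ombre] fep]: ⟨⟨s, ⟨e, ⟨t, e⟩⟩⟩, e⟩ with e — neither is a function whose domain matches the other; composition fails here.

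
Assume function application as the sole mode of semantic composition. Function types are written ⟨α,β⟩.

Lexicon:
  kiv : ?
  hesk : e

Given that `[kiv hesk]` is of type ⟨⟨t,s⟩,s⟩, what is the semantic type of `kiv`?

For [kiv hesk] to have type ⟨⟨t,s⟩,s⟩ with hesk of type e, kiv must be the function: kiv : ⟨e,⟨⟨t,s⟩,s⟩⟩.

⟨e,⟨⟨t,s⟩,s⟩⟩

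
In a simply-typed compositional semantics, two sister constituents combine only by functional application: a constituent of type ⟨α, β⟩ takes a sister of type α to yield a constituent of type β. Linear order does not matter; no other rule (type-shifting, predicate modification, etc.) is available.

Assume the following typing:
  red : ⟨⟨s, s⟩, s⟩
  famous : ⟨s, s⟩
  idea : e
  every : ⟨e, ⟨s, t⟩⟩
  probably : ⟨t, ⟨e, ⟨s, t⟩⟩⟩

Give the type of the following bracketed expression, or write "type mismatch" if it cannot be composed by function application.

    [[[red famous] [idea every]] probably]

[red famous]: functor red : ⟨⟨s, s⟩, s⟩, argument famous : ⟨s, s⟩; result s.
[idea every]: functor every : ⟨e, ⟨s, t⟩⟩, argument idea : e; result ⟨s, t⟩.
[[red famous] [idea every]]: functor [idea every] : ⟨s, t⟩, argument [red famous] : s; result t.
[[[red famous] [idea every]] probably]: functor probably : ⟨t, ⟨e, ⟨s, t⟩⟩⟩, argument [[red famous] [idea every]] : t; result ⟨e, ⟨s, t⟩⟩.

⟨e, ⟨s, t⟩⟩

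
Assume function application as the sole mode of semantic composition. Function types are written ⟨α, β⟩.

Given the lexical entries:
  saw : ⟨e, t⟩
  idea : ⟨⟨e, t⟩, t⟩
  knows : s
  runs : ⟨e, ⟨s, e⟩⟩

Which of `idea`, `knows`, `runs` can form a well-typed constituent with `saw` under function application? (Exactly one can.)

idea

idea — combines: idea : ⟨⟨e, t⟩, t⟩ takes saw : ⟨e, t⟩ as argument, giving t.
knows : s — neither side's domain matches the other.
runs : ⟨e, ⟨s, e⟩⟩ — neither side's domain matches the other.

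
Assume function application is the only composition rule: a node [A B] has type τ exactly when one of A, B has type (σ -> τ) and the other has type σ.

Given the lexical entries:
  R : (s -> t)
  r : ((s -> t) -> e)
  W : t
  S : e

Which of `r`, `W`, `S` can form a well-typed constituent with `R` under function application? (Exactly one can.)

r

r — combines: r : ((s -> t) -> e) takes R : (s -> t) as argument, giving e.
W : t — neither side's domain matches the other.
S : e — neither side's domain matches the other.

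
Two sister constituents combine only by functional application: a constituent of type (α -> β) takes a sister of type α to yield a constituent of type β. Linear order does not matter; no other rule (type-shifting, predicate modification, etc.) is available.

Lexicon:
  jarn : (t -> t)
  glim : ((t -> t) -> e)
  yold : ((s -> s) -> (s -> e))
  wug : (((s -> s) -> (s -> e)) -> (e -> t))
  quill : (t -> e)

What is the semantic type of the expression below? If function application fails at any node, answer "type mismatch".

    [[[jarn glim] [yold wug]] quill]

[jarn glim] — glim of type ((t -> t) -> e) combines with jarn of type (t -> t): type e.
[yold wug] — wug of type (((s -> s) -> (s -> e)) -> (e -> t)) combines with yold of type ((s -> s) -> (s -> e)): type (e -> t).
[[jarn glim] [yold wug]] — [yold wug] of type (e -> t) combines with [jarn glim] of type e: type t.
[[[jarn glim] [yold wug]] quill] — quill of type (t -> e) combines with [[jarn glim] [yold wug]] of type t: type e.

e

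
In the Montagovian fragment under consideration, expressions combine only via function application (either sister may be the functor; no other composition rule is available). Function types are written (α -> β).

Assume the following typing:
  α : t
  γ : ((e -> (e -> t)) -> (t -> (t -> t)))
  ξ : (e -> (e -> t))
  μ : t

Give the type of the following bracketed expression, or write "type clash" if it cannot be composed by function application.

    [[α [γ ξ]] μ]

t

[γ ξ]: γ is ((e -> (e -> t)) -> (t -> (t -> t))), ξ is (e -> (e -> t)); result (t -> (t -> t)).
[α [γ ξ]]: [γ ξ] is (t -> (t -> t)), α is t; result (t -> t).
[[α [γ ξ]] μ]: [α [γ ξ]] is (t -> t), μ is t; result t.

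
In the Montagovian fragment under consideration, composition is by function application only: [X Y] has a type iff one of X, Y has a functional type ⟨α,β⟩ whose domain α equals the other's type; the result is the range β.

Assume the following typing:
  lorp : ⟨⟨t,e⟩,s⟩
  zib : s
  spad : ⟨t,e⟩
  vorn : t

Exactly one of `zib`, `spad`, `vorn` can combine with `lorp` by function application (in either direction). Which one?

spad

zib : s — lorp needs ⟨t,e⟩; zib needs nothing (atomic); neither fits.
spad — combines: lorp : ⟨⟨t,e⟩,s⟩ takes spad : ⟨t,e⟩ as argument, giving s.
vorn : t — lorp needs ⟨t,e⟩; vorn needs nothing (atomic); neither fits.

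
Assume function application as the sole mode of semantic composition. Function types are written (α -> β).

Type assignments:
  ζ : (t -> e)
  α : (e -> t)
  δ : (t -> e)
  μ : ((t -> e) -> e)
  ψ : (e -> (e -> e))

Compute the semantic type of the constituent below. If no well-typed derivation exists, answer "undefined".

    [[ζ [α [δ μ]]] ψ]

(e -> e)

[δ μ]: ((t -> e) -> e) applied to (t -> e) yields e.
[α [δ μ]]: (e -> t) applied to e yields t.
[ζ [α [δ μ]]]: (t -> e) applied to t yields e.
[[ζ [α [δ μ]]] ψ]: (e -> (e -> e)) applied to e yields (e -> e).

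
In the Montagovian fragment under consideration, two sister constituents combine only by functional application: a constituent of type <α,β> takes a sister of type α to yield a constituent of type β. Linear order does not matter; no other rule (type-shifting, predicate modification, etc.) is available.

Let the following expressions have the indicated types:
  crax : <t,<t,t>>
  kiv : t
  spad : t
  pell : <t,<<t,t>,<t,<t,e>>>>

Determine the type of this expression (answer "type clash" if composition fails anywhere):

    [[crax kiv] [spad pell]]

<t,<t,e>>

At [crax kiv], crax : <t,<t,t>> takes kiv : t, giving <t,t>.
At [spad pell], pell : <t,<<t,t>,<t,<t,e>>>> takes spad : t, giving <<t,t>,<t,<t,e>>>.
At [[crax kiv] [spad pell]], [spad pell] : <<t,t>,<t,<t,e>>> takes [crax kiv] : <t,t>, giving <t,<t,e>>.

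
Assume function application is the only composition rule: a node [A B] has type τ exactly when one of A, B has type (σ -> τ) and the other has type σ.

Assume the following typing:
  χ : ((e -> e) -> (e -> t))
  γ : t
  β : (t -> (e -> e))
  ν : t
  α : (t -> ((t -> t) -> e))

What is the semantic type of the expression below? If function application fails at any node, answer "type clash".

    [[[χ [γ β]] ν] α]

type clash

At [γ β], β : (t -> (e -> e)) takes γ : t, giving (e -> e).
At [χ [γ β]], χ : ((e -> e) -> (e -> t)) takes [γ β] : (e -> e), giving (e -> t).
[[χ [γ β]] ν]: (e -> t) with t — neither is a function whose domain matches the other; composition fails here.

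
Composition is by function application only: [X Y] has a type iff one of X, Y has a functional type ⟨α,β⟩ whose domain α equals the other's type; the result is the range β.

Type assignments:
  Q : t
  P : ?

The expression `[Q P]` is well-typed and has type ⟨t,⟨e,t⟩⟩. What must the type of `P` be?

⟨t,⟨t,⟨e,t⟩⟩⟩

At [Q P] (required: ⟨t,⟨e,t⟩⟩): Q is t, which is not a function with range ⟨t,⟨e,t⟩⟩; hence P is the functor — type ⟨t,⟨t,⟨e,t⟩⟩⟩.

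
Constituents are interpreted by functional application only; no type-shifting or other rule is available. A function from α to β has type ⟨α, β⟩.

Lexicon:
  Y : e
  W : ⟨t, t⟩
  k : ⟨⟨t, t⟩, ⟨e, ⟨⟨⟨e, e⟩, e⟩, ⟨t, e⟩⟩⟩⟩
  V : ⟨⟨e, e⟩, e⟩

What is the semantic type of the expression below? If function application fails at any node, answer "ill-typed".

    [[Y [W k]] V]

⟨t, e⟩

[W k]: k is ⟨⟨t, t⟩, ⟨e, ⟨⟨⟨e, e⟩, e⟩, ⟨t, e⟩⟩⟩⟩, W is ⟨t, t⟩; result ⟨e, ⟨⟨⟨e, e⟩, e⟩, ⟨t, e⟩⟩⟩.
[Y [W k]]: [W k] is ⟨e, ⟨⟨⟨e, e⟩, e⟩, ⟨t, e⟩⟩⟩, Y is e; result ⟨⟨⟨e, e⟩, e⟩, ⟨t, e⟩⟩.
[[Y [W k]] V]: [Y [W k]] is ⟨⟨⟨e, e⟩, e⟩, ⟨t, e⟩⟩, V is ⟨⟨e, e⟩, e⟩; result ⟨t, e⟩.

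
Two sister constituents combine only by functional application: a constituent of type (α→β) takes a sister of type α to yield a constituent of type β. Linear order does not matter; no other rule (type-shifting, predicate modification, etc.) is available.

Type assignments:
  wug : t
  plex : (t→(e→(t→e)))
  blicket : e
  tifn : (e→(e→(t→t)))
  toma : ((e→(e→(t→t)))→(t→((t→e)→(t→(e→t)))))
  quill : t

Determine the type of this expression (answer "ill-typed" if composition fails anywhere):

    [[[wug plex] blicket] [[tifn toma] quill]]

(t→(e→t))

[wug plex]: (t→(e→(t→e))) applied to t yields (e→(t→e)).
[[wug plex] blicket]: (e→(t→e)) applied to e yields (t→e).
[tifn toma]: ((e→(e→(t→t)))→(t→((t→e)→(t→(e→t))))) applied to (e→(e→(t→t))) yields (t→((t→e)→(t→(e→t)))).
[[tifn toma] quill]: (t→((t→e)→(t→(e→t)))) applied to t yields ((t→e)→(t→(e→t))).
[[[wug plex] blicket] [[tifn toma] quill]]: ((t→e)→(t→(e→t))) applied to (t→e) yields (t→(e→t)).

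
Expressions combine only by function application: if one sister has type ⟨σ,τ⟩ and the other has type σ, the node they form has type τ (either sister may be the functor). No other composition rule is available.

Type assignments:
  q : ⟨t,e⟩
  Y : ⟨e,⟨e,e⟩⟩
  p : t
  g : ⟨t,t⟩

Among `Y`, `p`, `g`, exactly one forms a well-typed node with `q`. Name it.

p

Y : ⟨e,⟨e,e⟩⟩ — q needs t; Y needs e; neither fits.
p — combines: q : ⟨t,e⟩ takes p : t as argument, giving e.
g : ⟨t,t⟩ — q needs t; g needs t; neither fits.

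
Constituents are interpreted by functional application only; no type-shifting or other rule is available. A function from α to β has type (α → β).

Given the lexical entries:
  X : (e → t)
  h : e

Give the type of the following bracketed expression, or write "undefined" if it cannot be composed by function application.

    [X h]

t

[X h]: (e → t) applied to e yields t.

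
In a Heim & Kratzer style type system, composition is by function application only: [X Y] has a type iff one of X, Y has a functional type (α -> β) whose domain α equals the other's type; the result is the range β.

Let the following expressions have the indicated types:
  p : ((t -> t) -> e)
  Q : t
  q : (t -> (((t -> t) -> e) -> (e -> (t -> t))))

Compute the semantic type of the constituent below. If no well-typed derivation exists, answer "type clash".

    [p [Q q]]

[Q q]: q is (t -> (((t -> t) -> e) -> (e -> (t -> t)))), Q is t; result (((t -> t) -> e) -> (e -> (t -> t))).
[p [Q q]]: [Q q] is (((t -> t) -> e) -> (e -> (t -> t))), p is ((t -> t) -> e); result (e -> (t -> t)).

(e -> (t -> t))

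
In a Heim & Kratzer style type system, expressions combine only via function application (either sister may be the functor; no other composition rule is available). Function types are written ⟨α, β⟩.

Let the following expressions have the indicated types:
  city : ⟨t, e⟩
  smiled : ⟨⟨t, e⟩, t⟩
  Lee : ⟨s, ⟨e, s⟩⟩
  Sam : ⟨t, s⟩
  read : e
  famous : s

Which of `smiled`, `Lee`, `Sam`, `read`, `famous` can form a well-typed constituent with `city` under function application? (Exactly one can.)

smiled

smiled — combines: smiled : ⟨⟨t, e⟩, t⟩ takes city : ⟨t, e⟩ as argument, giving t.
Lee : ⟨s, ⟨e, s⟩⟩ — no; city wants t, and Lee wants s.
Sam : ⟨t, s⟩ — no; city wants t, and Sam wants t.
read : e — no; city wants t, and read wants nothing (atomic).
famous : s — no; city wants t, and famous wants nothing (atomic).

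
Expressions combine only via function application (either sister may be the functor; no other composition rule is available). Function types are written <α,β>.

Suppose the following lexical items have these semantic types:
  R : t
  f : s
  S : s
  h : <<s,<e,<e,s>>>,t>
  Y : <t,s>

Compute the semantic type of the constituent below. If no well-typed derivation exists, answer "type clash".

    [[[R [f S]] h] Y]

type clash

At [f S]: neither s nor s can take the other as argument; the node is ill-typed.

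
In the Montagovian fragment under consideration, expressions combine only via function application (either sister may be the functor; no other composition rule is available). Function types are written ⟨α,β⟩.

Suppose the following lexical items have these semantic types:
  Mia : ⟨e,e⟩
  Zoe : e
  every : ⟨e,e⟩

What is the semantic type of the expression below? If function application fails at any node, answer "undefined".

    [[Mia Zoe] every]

[Mia Zoe] — Mia of type ⟨e,e⟩ combines with Zoe of type e: type e.
[[Mia Zoe] every] — every of type ⟨e,e⟩ combines with [Mia Zoe] of type e: type e.

e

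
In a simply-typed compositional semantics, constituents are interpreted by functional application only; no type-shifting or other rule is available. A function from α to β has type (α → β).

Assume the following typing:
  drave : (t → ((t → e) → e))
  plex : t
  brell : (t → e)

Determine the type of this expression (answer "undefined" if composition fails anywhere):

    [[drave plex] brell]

e

[drave plex] — drave of type (t → ((t → e) → e)) combines with plex of type t: type ((t → e) → e).
[[drave plex] brell] — [drave plex] of type ((t → e) → e) combines with brell of type (t → e): type e.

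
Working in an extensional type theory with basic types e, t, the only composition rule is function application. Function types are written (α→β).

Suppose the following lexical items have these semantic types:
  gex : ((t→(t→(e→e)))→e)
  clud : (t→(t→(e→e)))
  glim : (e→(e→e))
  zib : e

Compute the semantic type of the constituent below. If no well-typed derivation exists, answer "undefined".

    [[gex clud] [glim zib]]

[gex clud]: gex is ((t→(t→(e→e)))→e), clud is (t→(t→(e→e))); result e.
[glim zib]: glim is (e→(e→e)), zib is e; result (e→e).
[[gex clud] [glim zib]]: [glim zib] is (e→e), [gex clud] is e; result e.

e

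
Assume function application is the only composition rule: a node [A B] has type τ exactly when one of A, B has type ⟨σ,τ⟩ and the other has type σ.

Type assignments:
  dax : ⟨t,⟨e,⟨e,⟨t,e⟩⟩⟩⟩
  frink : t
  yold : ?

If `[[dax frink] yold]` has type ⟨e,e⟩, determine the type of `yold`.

For [[dax frink] yold] to have type ⟨e,e⟩ with [dax frink] of type ⟨e,⟨e,⟨t,e⟩⟩⟩, yold must be the function: yold : ⟨⟨e,⟨e,⟨t,e⟩⟩⟩,⟨e,e⟩⟩.

⟨⟨e,⟨e,⟨t,e⟩⟩⟩,⟨e,e⟩⟩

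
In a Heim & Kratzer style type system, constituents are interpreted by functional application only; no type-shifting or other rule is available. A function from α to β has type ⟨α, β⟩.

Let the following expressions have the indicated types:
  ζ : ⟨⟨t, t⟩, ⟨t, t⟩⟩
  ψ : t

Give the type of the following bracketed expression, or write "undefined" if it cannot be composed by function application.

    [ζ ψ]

undefined

At [ζ ψ]: neither ⟨⟨t, t⟩, ⟨t, t⟩⟩ nor t can take the other as argument; the node is ill-typed.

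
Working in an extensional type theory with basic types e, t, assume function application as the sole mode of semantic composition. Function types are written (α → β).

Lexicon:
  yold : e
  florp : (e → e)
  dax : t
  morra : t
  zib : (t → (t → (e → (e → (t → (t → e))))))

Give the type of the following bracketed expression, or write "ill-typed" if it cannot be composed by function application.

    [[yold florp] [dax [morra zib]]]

At [yold florp], florp : (e → e) takes yold : e, giving e.
At [morra zib], zib : (t → (t → (e → (e → (t → (t → e)))))) takes morra : t, giving (t → (e → (e → (t → (t → e))))).
At [dax [morra zib]], [morra zib] : (t → (e → (e → (t → (t → e))))) takes dax : t, giving (e → (e → (t → (t → e)))).
At [[yold florp] [dax [morra zib]]], [dax [morra zib]] : (e → (e → (t → (t → e)))) takes [yold florp] : e, giving (e → (t → (t → e))).

(e → (t → (t → e)))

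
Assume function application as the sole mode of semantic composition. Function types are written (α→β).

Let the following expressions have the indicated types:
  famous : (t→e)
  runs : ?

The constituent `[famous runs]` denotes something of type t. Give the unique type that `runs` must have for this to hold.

((t→e)→t)

For [famous runs] to have type t with famous of type (t→e), runs must be the function: runs : ((t→e)→t).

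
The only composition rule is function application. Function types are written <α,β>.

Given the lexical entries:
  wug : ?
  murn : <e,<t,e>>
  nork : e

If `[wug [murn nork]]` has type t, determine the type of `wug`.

<<t,e>,t>

[wug [murn nork]] is required to be t. [murn nork] : <t,e> cannot yield t as functor, so wug : <<t,e>,t>.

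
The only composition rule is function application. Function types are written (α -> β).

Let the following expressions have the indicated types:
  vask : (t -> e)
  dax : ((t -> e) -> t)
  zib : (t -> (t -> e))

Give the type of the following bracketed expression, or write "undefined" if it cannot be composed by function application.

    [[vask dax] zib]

[vask dax] — dax of type ((t -> e) -> t) combines with vask of type (t -> e): type t.
[[vask dax] zib] — zib of type (t -> (t -> e)) combines with [vask dax] of type t: type (t -> e).

(t -> e)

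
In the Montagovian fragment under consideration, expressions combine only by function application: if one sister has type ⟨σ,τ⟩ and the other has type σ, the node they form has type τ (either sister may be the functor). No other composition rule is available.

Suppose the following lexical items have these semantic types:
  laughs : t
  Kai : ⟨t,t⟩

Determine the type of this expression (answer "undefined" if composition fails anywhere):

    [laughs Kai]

[laughs Kai] — Kai of type ⟨t,t⟩ combines with laughs of type t: type t.

t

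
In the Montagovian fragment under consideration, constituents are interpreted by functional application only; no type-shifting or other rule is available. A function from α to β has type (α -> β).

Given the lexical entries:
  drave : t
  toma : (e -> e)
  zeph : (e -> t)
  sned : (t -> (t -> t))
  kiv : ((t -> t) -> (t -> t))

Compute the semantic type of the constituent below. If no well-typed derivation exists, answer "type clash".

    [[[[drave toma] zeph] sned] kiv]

type clash

[drave toma]: t with (e -> e) — neither is a function whose domain matches the other; composition fails here.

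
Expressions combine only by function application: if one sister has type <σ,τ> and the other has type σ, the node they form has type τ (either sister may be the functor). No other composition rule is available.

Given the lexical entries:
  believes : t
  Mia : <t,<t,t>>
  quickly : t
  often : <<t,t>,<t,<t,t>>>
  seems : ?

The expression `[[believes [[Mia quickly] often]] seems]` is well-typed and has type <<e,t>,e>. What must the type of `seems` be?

For [[believes [[Mia quickly] often]] seems] to have type <<e,t>,e> with [believes [[Mia quickly] often]] of type <t,t>, seems must be the function: seems : <<t,t>,<<e,t>,e>>.

<<t,t>,<<e,t>,e>>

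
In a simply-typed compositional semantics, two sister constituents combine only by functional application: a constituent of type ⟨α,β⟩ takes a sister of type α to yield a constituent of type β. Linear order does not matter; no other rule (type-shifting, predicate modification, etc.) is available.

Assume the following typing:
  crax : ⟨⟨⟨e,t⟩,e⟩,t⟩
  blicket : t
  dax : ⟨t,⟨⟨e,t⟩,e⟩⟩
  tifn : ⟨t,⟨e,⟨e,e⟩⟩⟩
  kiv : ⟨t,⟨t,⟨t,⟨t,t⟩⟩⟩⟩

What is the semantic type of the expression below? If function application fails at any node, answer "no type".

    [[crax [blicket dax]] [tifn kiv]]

[blicket dax]: ⟨t,⟨⟨e,t⟩,e⟩⟩ applied to t yields ⟨⟨e,t⟩,e⟩.
[crax [blicket dax]]: ⟨⟨⟨e,t⟩,e⟩,t⟩ applied to ⟨⟨e,t⟩,e⟩ yields t.
[tifn kiv]: ⟨t,⟨e,⟨e,e⟩⟩⟩ with ⟨t,⟨t,⟨t,⟨t,t⟩⟩⟩⟩ — neither is a function whose domain matches the other; composition fails here.

no type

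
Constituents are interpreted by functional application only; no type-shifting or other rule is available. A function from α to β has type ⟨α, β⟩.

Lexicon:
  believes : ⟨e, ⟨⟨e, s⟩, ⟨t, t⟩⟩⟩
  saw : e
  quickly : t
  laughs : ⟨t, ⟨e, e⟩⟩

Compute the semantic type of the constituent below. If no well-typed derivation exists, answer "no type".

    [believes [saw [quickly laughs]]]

[quickly laughs]: functor laughs : ⟨t, ⟨e, e⟩⟩, argument quickly : t; result ⟨e, e⟩.
[saw [quickly laughs]]: functor [quickly laughs] : ⟨e, e⟩, argument saw : e; result e.
[believes [saw [quickly laughs]]]: functor believes : ⟨e, ⟨⟨e, s⟩, ⟨t, t⟩⟩⟩, argument [saw [quickly laughs]] : e; result ⟨⟨e, s⟩, ⟨t, t⟩⟩.

⟨⟨e, s⟩, ⟨t, t⟩⟩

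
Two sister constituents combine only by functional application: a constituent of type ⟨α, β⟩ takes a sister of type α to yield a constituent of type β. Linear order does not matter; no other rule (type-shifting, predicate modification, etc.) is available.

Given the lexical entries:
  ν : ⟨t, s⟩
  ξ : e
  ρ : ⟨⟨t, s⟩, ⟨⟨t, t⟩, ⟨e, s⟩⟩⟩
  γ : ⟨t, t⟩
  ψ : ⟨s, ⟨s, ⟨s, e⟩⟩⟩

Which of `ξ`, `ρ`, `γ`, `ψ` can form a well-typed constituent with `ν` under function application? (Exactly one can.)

ρ

ξ : e — no; ν wants t, and ξ wants nothing (atomic).
ρ — combines: ρ : ⟨⟨t, s⟩, ⟨⟨t, t⟩, ⟨e, s⟩⟩⟩ takes ν : ⟨t, s⟩ as argument, giving ⟨⟨t, t⟩, ⟨e, s⟩⟩.
γ : ⟨t, t⟩ — no; ν wants t, and γ wants t.
ψ : ⟨s, ⟨s, ⟨s, e⟩⟩⟩ — no; ν wants t, and ψ wants s.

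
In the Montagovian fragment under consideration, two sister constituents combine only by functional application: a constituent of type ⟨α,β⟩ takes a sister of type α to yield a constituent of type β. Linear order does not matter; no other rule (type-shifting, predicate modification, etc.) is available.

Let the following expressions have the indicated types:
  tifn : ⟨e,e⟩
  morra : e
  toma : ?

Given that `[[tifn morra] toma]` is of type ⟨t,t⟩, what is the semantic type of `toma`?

⟨e,⟨t,t⟩⟩

[[tifn morra] toma] is required to be ⟨t,t⟩. [tifn morra] : e cannot yield ⟨t,t⟩ as functor, so toma : ⟨e,⟨t,t⟩⟩.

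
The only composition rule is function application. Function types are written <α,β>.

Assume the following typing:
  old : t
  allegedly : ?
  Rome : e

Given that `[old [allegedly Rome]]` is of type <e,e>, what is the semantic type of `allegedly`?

<e,<t,<e,e>>>

At [old [allegedly Rome]] (required: <e,e>): old is t, which is not a function with range <e,e>; hence [allegedly Rome] is the functor — type <t,<e,e>>.
At [allegedly Rome] (required: <t,<e,e>>): Rome is e, which is not a function with range <t,<e,e>>; hence allegedly is the functor — type <e,<t,<e,e>>>.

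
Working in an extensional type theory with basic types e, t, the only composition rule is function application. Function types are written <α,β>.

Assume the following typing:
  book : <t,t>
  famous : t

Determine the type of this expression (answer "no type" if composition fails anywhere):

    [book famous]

[book famous]: functor book : <t,t>, argument famous : t; result t.

t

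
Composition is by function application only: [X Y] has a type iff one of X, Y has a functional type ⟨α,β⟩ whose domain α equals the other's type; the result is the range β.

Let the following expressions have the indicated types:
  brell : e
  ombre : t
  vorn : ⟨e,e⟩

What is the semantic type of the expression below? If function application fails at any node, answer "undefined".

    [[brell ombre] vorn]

undefined

At [brell ombre]: neither e nor t can take the other as argument; the node is ill-typed.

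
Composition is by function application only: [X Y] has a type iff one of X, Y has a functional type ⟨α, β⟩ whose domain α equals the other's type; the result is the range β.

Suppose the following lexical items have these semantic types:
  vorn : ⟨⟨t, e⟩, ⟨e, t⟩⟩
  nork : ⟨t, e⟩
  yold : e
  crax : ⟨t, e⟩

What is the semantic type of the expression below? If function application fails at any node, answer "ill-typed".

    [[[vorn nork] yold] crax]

At [vorn nork], vorn : ⟨⟨t, e⟩, ⟨e, t⟩⟩ takes nork : ⟨t, e⟩, giving ⟨e, t⟩.
At [[vorn nork] yold], [vorn nork] : ⟨e, t⟩ takes yold : e, giving t.
At [[[vorn nork] yold] crax], crax : ⟨t, e⟩ takes [[vorn nork] yold] : t, giving e.

e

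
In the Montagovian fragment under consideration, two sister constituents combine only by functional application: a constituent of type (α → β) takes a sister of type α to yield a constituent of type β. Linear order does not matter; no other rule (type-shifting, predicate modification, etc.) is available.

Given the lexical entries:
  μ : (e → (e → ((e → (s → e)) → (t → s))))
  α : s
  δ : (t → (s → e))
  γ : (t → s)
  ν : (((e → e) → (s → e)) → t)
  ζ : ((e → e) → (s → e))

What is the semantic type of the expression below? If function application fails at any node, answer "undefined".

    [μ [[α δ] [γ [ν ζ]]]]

At [α δ]: neither s nor (t → (s → e)) can take the other as argument; the node is ill-typed.

undefined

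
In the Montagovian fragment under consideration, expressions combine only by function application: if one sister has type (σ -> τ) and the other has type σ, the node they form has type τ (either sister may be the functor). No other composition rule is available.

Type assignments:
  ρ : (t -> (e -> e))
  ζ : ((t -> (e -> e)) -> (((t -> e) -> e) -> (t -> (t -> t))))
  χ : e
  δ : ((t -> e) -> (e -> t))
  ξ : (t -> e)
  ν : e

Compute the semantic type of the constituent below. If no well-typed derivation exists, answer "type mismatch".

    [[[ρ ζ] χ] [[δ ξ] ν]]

type mismatch

[ρ ζ]: functor ζ : ((t -> (e -> e)) -> (((t -> e) -> e) -> (t -> (t -> t)))), argument ρ : (t -> (e -> e)); result (((t -> e) -> e) -> (t -> (t -> t))).
At [[ρ ζ] χ]: neither (((t -> e) -> e) -> (t -> (t -> t))) nor e can take the other as argument; the node is ill-typed.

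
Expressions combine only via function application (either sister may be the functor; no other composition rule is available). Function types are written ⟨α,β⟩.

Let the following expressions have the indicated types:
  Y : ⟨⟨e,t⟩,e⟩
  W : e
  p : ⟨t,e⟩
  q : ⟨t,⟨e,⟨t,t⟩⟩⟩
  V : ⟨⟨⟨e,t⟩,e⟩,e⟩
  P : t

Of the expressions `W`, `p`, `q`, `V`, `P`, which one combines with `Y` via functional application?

V

W : e — neither side's domain matches the other.
p : ⟨t,e⟩ — neither side's domain matches the other.
q : ⟨t,⟨e,⟨t,t⟩⟩⟩ — neither side's domain matches the other.
V — combines: V : ⟨⟨⟨e,t⟩,e⟩,e⟩ takes Y : ⟨⟨e,t⟩,e⟩ as argument, giving e.
P : t — neither side's domain matches the other.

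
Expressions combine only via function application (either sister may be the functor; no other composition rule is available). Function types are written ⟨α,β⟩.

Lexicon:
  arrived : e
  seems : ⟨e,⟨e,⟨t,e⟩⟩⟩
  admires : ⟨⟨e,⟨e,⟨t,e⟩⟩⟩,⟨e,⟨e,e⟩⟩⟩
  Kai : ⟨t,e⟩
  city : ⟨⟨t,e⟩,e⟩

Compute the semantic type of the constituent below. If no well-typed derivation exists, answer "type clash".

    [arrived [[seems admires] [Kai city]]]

At [seems admires], admires : ⟨⟨e,⟨e,⟨t,e⟩⟩⟩,⟨e,⟨e,e⟩⟩⟩ takes seems : ⟨e,⟨e,⟨t,e⟩⟩⟩, giving ⟨e,⟨e,e⟩⟩.
At [Kai city], city : ⟨⟨t,e⟩,e⟩ takes Kai : ⟨t,e⟩, giving e.
At [[seems admires] [Kai city]], [seems admires] : ⟨e,⟨e,e⟩⟩ takes [Kai city] : e, giving ⟨e,e⟩.
At [arrived [[seems admires] [Kai city]]], [[seems admires] [Kai city]] : ⟨e,e⟩ takes arrived : e, giving e.

e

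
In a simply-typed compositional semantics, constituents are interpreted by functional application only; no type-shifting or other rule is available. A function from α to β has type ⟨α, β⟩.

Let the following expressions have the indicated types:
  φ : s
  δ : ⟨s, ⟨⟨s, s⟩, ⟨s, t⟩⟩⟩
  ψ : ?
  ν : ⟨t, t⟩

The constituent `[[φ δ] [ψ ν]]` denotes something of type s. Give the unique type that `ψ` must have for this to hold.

At [[φ δ] [ψ ν]] (required: s): [φ δ] is ⟨⟨s, s⟩, ⟨s, t⟩⟩, which is not a function with range s; hence [ψ ν] is the functor — type ⟨⟨⟨s, s⟩, ⟨s, t⟩⟩, s⟩.
At [ψ ν] (required: ⟨⟨⟨s, s⟩, ⟨s, t⟩⟩, s⟩): ν is ⟨t, t⟩, which is not a function with range ⟨⟨⟨s, s⟩, ⟨s, t⟩⟩, s⟩; hence ψ is the functor — type ⟨⟨t, t⟩, ⟨⟨⟨s, s⟩, ⟨s, t⟩⟩, s⟩⟩.

⟨⟨t, t⟩, ⟨⟨⟨s, s⟩, ⟨s, t⟩⟩, s⟩⟩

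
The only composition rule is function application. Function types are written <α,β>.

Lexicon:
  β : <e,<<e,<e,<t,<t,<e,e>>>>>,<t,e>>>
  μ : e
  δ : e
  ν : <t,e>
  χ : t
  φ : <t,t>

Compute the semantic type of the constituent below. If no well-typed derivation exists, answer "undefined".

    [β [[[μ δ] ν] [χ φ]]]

undefined

[μ δ]: e with e — neither is a function whose domain matches the other; composition fails here.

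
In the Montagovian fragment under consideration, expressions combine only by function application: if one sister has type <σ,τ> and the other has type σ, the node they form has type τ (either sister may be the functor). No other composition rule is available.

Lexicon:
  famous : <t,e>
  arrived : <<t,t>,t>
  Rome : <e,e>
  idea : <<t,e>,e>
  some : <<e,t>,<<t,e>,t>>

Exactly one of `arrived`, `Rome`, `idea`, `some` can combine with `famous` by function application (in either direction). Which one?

arrived : <<t,t>,t> — does not combine with famous.
Rome : <e,e> — does not combine with famous.
idea — combines: idea : <<t,e>,e> takes famous : <t,e> as argument, giving e.
some : <<e,t>,<<t,e>,t>> — does not combine with famous.

idea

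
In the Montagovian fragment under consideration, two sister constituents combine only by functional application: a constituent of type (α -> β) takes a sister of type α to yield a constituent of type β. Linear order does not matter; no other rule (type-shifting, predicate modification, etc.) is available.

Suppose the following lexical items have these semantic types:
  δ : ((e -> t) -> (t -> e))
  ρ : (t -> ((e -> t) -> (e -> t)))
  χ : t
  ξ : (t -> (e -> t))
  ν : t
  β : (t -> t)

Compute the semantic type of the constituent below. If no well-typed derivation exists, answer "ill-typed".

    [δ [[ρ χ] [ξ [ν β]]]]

At [ρ χ], ρ : (t -> ((e -> t) -> (e -> t))) takes χ : t, giving ((e -> t) -> (e -> t)).
At [ν β], β : (t -> t) takes ν : t, giving t.
At [ξ [ν β]], ξ : (t -> (e -> t)) takes [ν β] : t, giving (e -> t).
At [[ρ χ] [ξ [ν β]]], [ρ χ] : ((e -> t) -> (e -> t)) takes [ξ [ν β]] : (e -> t), giving (e -> t).
At [δ [[ρ χ] [ξ [ν β]]]], δ : ((e -> t) -> (t -> e)) takes [[ρ χ] [ξ [ν β]]] : (e -> t), giving (t -> e).

(t -> e)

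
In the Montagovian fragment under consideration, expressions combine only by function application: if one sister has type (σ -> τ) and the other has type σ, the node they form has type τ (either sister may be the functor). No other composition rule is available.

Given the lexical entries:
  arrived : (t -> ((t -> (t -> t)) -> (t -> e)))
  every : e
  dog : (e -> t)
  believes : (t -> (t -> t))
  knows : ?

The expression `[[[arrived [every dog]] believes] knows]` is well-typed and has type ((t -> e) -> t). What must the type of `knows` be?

((t -> e) -> ((t -> e) -> t))

[[[arrived [every dog]] believes] knows] must have type ((t -> e) -> t). The sister [[arrived [every dog]] believes] has type (t -> e); that is not a function onto ((t -> e) -> t), so knows must be the functor, of type ((t -> e) -> ((t -> e) -> t)).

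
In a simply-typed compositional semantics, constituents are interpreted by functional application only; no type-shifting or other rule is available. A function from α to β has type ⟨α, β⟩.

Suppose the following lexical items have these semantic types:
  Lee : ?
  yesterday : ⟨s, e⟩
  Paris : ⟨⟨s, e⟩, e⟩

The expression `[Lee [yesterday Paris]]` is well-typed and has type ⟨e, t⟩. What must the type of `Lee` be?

⟨e, ⟨e, t⟩⟩

[Lee [yesterday Paris]] must have type ⟨e, t⟩. The sister [yesterday Paris] has type e; that is not a function onto ⟨e, t⟩, so Lee must be the functor, of type ⟨e, ⟨e, t⟩⟩.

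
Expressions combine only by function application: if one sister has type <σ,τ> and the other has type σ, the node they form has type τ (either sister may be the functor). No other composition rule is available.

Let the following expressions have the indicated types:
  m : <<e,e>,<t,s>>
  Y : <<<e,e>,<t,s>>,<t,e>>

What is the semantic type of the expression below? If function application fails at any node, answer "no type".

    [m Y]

<t,e>

At [m Y], Y : <<<e,e>,<t,s>>,<t,e>> takes m : <<e,e>,<t,s>>, giving <t,e>.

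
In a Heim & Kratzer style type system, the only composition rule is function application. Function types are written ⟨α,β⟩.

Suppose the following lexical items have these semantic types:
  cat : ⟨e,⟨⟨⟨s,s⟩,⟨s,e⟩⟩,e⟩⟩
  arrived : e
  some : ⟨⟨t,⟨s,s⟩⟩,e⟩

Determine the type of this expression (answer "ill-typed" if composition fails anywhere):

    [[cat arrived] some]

ill-typed

[cat arrived]: cat is ⟨e,⟨⟨⟨s,s⟩,⟨s,e⟩⟩,e⟩⟩, arrived is e; result ⟨⟨⟨s,s⟩,⟨s,e⟩⟩,e⟩.
[[cat arrived] some]: ⟨⟨⟨s,s⟩,⟨s,e⟩⟩,e⟩ with ⟨⟨t,⟨s,s⟩⟩,e⟩ — neither is a function whose domain matches the other; composition fails here.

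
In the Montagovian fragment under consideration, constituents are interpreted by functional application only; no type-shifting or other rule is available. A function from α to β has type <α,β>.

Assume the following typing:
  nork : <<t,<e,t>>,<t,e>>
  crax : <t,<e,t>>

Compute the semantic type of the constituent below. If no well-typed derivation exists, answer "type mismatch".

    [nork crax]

[nork crax]: nork is <<t,<e,t>>,<t,e>>, crax is <t,<e,t>>; result <t,e>.

<t,e>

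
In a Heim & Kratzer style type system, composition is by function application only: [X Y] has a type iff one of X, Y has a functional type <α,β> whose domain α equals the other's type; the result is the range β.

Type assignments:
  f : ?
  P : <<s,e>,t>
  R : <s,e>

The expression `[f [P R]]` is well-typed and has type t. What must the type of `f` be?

<t,t>

For [f [P R]] to have type t with [P R] of type t, f must be the function: f : <t,t>.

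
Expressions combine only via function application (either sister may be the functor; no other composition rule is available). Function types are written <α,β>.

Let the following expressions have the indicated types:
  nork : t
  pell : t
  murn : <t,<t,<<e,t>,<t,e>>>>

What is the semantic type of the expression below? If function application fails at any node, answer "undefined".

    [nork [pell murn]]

<<e,t>,<t,e>>

[pell murn]: functor murn : <t,<t,<<e,t>,<t,e>>>>, argument pell : t; result <t,<<e,t>,<t,e>>>.
[nork [pell murn]]: functor [pell murn] : <t,<<e,t>,<t,e>>>, argument nork : t; result <<e,t>,<t,e>>.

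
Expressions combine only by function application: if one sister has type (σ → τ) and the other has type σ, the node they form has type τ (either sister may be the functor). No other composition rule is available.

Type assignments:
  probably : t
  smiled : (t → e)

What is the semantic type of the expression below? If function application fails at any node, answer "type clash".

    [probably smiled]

[probably smiled]: smiled is (t → e), probably is t; result e.

e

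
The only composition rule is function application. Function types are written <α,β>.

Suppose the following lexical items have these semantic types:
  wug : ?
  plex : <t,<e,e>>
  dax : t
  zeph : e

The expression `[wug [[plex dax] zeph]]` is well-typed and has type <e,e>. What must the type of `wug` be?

<e,<e,e>>

For [wug [[plex dax] zeph]] to have type <e,e> with [[plex dax] zeph] of type e, wug must be the function: wug : <e,<e,e>>.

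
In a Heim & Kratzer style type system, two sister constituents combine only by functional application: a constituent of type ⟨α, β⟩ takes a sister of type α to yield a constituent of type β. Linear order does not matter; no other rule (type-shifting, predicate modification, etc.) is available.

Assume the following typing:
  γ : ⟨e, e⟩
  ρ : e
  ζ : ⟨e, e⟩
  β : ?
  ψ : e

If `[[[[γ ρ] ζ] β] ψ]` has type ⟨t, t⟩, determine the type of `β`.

For [[[[γ ρ] ζ] β] ψ] to have type ⟨t, t⟩ with ψ of type e, [[[γ ρ] ζ] β] must be the function: [[[γ ρ] ζ] β] : ⟨e, ⟨t, t⟩⟩.
For [[[γ ρ] ζ] β] to have type ⟨e, ⟨t, t⟩⟩ with [[γ ρ] ζ] of type e, β must be the function: β : ⟨e, ⟨e, ⟨t, t⟩⟩⟩.

⟨e, ⟨e, ⟨t, t⟩⟩⟩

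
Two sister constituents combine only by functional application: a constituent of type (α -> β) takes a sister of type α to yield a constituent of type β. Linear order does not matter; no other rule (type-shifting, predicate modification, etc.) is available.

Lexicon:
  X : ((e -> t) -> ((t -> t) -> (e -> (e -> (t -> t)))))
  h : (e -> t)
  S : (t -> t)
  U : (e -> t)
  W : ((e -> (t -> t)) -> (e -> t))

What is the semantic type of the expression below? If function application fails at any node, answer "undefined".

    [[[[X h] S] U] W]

[X h]: X is ((e -> t) -> ((t -> t) -> (e -> (e -> (t -> t))))), h is (e -> t); result ((t -> t) -> (e -> (e -> (t -> t)))).
[[X h] S]: [X h] is ((t -> t) -> (e -> (e -> (t -> t)))), S is (t -> t); result (e -> (e -> (t -> t))).
At [[[X h] S] U]: neither (e -> (e -> (t -> t))) nor (e -> t) can take the other as argument; the node is ill-typed.

undefined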